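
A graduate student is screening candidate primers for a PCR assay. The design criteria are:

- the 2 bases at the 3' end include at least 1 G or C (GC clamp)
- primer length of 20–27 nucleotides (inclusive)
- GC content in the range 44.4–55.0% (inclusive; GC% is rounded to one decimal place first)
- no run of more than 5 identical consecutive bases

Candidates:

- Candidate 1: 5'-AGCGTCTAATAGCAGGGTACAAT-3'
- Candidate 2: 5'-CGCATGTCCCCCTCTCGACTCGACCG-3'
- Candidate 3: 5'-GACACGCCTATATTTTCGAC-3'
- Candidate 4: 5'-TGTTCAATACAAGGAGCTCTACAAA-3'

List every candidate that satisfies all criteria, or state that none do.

Candidate 3 only.

Candidate 1 (23 nt, A=8 T=5 G=6 C=4): 3' end AT has 0 G/C, need ≥1 ✗; length 23 ✓; GC 10/23 = 43.5%, outside 44.4–55.0% ✗; longest run = 3 ✓ — fails.
Candidate 2 (26 nt, A=3 T=5 G=5 C=13): 3' end CG has 2 G/C ✓; length 26 ✓; GC 18/26 = 69.2%, outside 44.4–55.0% ✗; longest run = 5 ✓ — fails.
Candidate 3 (20 nt, A=5 T=6 G=3 C=6): 3' end AC has 1 G/C ✓; length 20 ✓; GC 9/20 = 45.0% ✓; longest run = 4 ✓ — passes.
Candidate 4 (25 nt, A=10 T=6 G=4 C=5): 3' end AA has 0 G/C, need ≥1 ✗; length 25 ✓; GC 9/25 = 36.0%, outside 44.4–55.0% ✗; longest run = 3 ✓ — fails.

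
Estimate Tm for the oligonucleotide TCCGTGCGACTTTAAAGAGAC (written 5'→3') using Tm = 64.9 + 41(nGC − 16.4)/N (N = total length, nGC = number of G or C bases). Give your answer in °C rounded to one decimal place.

52.4°C

Base counts: A=6, T=5, G=5, C=5; G+C = 10, N = 21.
Tm = 64.9 + 41·(10 − 16.4)/21 = 64.9 + -262.40/21 = 52.4°C.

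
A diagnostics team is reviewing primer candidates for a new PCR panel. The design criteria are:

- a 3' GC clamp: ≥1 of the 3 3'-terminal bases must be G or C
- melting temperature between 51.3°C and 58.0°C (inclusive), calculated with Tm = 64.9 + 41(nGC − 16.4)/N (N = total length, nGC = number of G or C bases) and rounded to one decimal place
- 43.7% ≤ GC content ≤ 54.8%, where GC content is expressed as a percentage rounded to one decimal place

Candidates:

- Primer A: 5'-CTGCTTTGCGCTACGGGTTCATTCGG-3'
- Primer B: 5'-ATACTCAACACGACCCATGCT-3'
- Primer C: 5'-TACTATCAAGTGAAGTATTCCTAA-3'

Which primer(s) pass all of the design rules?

Primer B only.

Primer A (26 nt, A=2 T=9 G=8 C=7): 3' end CGG has 3 G/C ✓; Tm = 64.9 + 41·(15 − 16.4)/26 = 62.7°C, outside 51.3–58.0°C ✗; GC 15/26 = 57.7%, outside 43.7–54.8% ✗ — fails.
Primer B (21 nt, A=7 T=4 G=2 C=8): 3' end GCT has 2 G/C ✓; Tm = 64.9 + 41·(10 − 16.4)/21 = 52.4°C ✓; GC 10/21 = 47.6% ✓ — passes.
Primer C (24 nt, A=9 T=8 G=3 C=4): 3' end TAA has 0 G/C, need ≥1 ✗; Tm = 64.9 + 41·(7 − 16.4)/24 = 48.8°C, outside 51.3–58.0°C ✗; GC 7/24 = 29.2%, outside 43.7–54.8% ✗ — fails.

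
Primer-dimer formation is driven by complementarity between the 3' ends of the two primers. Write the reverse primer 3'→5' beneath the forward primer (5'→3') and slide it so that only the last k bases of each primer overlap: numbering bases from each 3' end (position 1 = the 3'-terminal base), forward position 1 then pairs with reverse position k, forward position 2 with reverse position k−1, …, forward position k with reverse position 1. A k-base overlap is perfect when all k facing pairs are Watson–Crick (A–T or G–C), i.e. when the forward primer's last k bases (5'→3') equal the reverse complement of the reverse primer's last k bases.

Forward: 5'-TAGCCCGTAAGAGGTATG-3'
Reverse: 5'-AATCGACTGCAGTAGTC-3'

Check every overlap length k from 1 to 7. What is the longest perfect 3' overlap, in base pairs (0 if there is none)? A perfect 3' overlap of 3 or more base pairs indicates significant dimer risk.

Last 7 bases (5'→3') — forward …AGGTATG, reverse …AGTAGTC.
Reverse complement of the reverse primer's last 7 bases: GACTACT; its first k bases are the reverse complement of the reverse primer's last k bases, so a perfect k-base overlap needs the forward primer's last k bases to equal them.
Comparing (forward last k vs required): k=1: G vs G ✓; k=2: TG vs GA ✗; k=3: ATG vs GAC ✗; k=4: TATG vs GACT ✗; k=5: GTATG vs GACTA ✗; k=6: GGTATG vs GACTAC ✗; k=7: AGGTATG vs GACTACT ✗.
Only k = 1 is perfect, so the longest perfect 3' overlap is 1.

Longest perfect overlap: 1 complementary base pair; below the dimer-risk threshold (threshold 3).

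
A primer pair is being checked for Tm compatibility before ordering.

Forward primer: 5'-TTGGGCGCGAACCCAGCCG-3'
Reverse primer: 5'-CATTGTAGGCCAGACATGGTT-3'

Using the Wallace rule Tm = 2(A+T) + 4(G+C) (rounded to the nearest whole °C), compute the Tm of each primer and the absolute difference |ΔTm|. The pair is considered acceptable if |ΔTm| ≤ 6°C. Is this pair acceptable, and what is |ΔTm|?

Forward: A=3 T=2 G=7 C=7 → Tm = 2·5 + 4·14 = 66°C.
Reverse: A=5 T=6 G=6 C=4 → Tm = 2·11 + 4·10 = 62°C.
|ΔTm| = |66 − 62| = 4°C, ≤ 6°C.

|ΔTm| = 4°C; the pair is acceptable.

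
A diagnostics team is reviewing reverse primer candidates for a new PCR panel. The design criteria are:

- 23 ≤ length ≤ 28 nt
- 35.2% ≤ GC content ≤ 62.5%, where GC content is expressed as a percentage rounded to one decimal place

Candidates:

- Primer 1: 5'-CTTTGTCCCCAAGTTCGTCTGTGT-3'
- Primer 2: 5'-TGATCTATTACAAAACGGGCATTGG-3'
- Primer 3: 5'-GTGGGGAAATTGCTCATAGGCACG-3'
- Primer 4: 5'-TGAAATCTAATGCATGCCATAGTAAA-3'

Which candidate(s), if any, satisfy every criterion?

Primer 1, Primer 2 and Primer 3.

Primer 1 (24 nt, A=2 T=10 G=5 C=7): length 24 ✓; GC 12/24 = 50.0% ✓ — passes.
Primer 2 (25 nt, A=8 T=7 G=6 C=4): length 25 ✓; GC 10/25 = 40.0% ✓ — passes.
Primer 3 (24 nt, A=6 T=5 G=9 C=4): length 24 ✓; GC 13/24 = 54.2% ✓ — passes.
Primer 4 (26 nt, A=11 T=7 G=4 C=4): length 26 ✓; GC 8/26 = 30.8%, outside 35.2–62.5% ✗ — fails.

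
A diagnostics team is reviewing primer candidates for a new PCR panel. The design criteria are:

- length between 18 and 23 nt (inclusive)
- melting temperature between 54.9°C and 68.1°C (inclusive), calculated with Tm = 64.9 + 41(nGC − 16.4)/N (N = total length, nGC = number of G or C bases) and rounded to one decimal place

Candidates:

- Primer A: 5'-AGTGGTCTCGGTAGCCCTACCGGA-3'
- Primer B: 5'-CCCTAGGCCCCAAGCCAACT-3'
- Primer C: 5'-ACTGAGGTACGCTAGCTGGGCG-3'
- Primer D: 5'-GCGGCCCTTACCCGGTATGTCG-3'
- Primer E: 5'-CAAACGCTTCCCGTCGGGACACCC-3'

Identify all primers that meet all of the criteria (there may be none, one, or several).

Primer B, Primer C and Primer D.

Primer A (24 nt, A=4 T=5 G=8 C=7): length 24, outside 18–23 ✗; Tm = 64.9 + 41·(15 − 16.4)/24 = 62.5°C ✓ — fails.
Primer B (20 nt, A=5 T=2 G=3 C=10): length 20 ✓; Tm = 64.9 + 41·(13 − 16.4)/20 = 57.9°C ✓ — passes.
Primer C (22 nt, A=4 T=4 G=9 C=5): length 22 ✓; Tm = 64.9 + 41·(14 − 16.4)/22 = 60.4°C ✓ — passes.
Primer D (22 nt, A=2 T=5 G=7 C=8): length 22 ✓; Tm = 64.9 + 41·(15 − 16.4)/22 = 62.3°C ✓ — passes.
Primer E (24 nt, A=5 T=3 G=5 C=11): length 24, outside 18–23 ✗; Tm = 64.9 + 41·(16 − 16.4)/24 = 64.2°C ✓ — fails.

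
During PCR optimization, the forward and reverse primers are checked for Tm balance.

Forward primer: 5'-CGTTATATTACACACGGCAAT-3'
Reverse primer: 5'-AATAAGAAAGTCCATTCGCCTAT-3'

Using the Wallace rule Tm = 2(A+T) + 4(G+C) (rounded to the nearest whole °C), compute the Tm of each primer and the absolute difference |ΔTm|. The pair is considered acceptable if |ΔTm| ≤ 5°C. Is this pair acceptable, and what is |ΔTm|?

|ΔTm| = 4°C; the pair is acceptable.

Forward: A=7 T=6 G=3 C=5 → Tm = 2·13 + 4·8 = 58°C.
Reverse: A=9 T=6 G=3 C=5 → Tm = 2·15 + 4·8 = 62°C.
|ΔTm| = |58 − 62| = 4°C, ≤ 5°C.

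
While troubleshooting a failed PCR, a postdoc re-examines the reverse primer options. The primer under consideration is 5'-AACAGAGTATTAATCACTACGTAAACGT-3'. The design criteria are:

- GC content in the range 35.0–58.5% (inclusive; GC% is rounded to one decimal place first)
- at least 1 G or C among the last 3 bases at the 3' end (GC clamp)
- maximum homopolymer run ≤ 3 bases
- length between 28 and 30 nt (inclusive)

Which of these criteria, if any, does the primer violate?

Base counts: A=12, T=7, G=4, C=5 (length 28).
GC content: GC 9/28 = 32.1%, outside 35.0–58.5% ✗
GC clamp: 3' end CGT has 2 G/C ✓
homopolymer run: longest run = 3 ✓
length: length 28 ✓

Fails: GC content.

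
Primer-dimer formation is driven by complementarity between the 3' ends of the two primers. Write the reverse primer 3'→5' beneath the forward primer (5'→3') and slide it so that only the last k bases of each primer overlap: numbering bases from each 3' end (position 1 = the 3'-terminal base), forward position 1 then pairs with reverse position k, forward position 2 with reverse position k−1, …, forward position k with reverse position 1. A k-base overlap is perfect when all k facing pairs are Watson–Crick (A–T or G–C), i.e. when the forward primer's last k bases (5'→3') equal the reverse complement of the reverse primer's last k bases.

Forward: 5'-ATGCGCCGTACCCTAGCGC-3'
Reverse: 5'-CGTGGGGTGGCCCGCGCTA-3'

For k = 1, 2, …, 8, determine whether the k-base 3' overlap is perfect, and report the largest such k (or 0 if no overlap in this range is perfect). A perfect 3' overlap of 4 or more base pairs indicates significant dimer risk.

Longest perfect overlap: 6 complementary base pairs; significant dimer risk (threshold 4).

Last 8 bases (5'→3') — forward …CCTAGCGC, reverse …CCGCGCTA.
Reverse complement of the reverse primer's last 8 bases: TAGCGCGG; its first k bases are the reverse complement of the reverse primer's last k bases, so a perfect k-base overlap needs the forward primer's last k bases to equal them.
Comparing (forward last k vs required): k=1: C vs T ✗; k=2: GC vs TA ✗; k=3: CGC vs TAG ✗; k=4: GCGC vs TAGC ✗; k=5: AGCGC vs TAGCG ✗; k=6: TAGCGC vs TAGCGC ✓; k=7: CTAGCGC vs TAGCGCG ✗; k=8: CCTAGCGC vs TAGCGCGG ✗.
Only k = 6 is perfect, so the longest perfect 3' overlap is 6.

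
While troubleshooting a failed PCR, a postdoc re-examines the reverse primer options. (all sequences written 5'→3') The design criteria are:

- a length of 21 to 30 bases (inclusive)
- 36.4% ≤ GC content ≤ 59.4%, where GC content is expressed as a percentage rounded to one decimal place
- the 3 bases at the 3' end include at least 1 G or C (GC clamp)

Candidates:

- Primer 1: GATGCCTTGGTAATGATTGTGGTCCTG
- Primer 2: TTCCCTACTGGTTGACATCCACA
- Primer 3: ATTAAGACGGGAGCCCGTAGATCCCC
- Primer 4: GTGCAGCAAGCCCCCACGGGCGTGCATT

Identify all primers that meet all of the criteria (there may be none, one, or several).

Primer 1, Primer 2 and Primer 3.

Primer 1 (27 nt, A=4 T=10 G=9 C=4): length 27 ✓; GC 13/27 = 48.1% ✓; 3' end CTG has 2 G/C ✓ — passes.
Primer 2 (23 nt, A=5 T=7 G=3 C=8): length 23 ✓; GC 11/23 = 47.8% ✓; 3' end ACA has 1 G/C ✓ — passes.
Primer 3 (26 nt, A=7 T=4 G=7 C=8): length 26 ✓; GC 15/26 = 57.7% ✓; 3' end CCC has 3 G/C ✓ — passes.
Primer 4 (28 nt, A=5 T=4 G=9 C=10): length 28 ✓; GC 19/28 = 67.9%, outside 36.4–59.4% ✗; 3' end ATT has 0 G/C, need ≥1 ✗ — fails.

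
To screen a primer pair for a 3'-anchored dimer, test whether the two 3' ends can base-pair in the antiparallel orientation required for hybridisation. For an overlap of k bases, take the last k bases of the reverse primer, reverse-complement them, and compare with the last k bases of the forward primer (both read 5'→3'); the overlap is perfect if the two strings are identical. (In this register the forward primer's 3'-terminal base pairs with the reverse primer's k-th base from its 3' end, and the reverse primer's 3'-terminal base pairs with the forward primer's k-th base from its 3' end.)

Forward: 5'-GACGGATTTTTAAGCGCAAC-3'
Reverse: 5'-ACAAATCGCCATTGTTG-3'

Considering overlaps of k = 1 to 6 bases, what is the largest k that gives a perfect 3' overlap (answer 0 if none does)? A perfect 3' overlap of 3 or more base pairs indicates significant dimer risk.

Last 6 bases (5'→3') — forward …CGCAAC, reverse …TTGTTG.
Reverse complement of the reverse primer's last 6 bases: CAACAA; its first k bases are the reverse complement of the reverse primer's last k bases, so a perfect k-base overlap needs the forward primer's last k bases to equal them.
Comparing (forward last k vs required): k=1: C vs C ✓; k=2: AC vs CA ✗; k=3: AAC vs CAA ✗; k=4: CAAC vs CAAC ✓; k=5: GCAAC vs CAACA ✗; k=6: CGCAAC vs CAACAA ✗.
Perfect overlaps at k = 1, 4; the largest is 4.

Longest perfect overlap: 4 complementary base pairs; significant dimer risk (threshold 3).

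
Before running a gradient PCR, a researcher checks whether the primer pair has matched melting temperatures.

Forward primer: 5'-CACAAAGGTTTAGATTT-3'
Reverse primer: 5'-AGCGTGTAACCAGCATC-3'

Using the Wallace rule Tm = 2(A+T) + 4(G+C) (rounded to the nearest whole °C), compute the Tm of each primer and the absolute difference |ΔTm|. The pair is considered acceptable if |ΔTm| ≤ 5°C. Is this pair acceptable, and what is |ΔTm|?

|ΔTm| = 8°C; the pair is not acceptable.

Forward: A=6 T=6 G=3 C=2 → Tm = 2·12 + 4·5 = 44°C.
Reverse: A=5 T=3 G=4 C=5 → Tm = 2·8 + 4·9 = 52°C.
|ΔTm| = |44 − 52| = 8°C, > 5°C.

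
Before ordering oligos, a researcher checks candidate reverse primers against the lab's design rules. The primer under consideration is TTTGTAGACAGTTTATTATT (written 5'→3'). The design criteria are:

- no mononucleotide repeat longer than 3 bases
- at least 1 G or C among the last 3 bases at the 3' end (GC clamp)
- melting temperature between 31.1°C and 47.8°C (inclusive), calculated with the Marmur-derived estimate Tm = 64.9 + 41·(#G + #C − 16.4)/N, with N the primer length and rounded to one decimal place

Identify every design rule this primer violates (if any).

Base counts: A=5, T=11, G=3, C=1 (length 20).
homopolymer run: longest run = 3 ✓
GC clamp: 3' end ATT has 0 G/C, need ≥1 ✗
Tm: Tm = 64.9 + 41·(4 − 16.4)/20 = 39.5°C ✓

Fails: GC clamp.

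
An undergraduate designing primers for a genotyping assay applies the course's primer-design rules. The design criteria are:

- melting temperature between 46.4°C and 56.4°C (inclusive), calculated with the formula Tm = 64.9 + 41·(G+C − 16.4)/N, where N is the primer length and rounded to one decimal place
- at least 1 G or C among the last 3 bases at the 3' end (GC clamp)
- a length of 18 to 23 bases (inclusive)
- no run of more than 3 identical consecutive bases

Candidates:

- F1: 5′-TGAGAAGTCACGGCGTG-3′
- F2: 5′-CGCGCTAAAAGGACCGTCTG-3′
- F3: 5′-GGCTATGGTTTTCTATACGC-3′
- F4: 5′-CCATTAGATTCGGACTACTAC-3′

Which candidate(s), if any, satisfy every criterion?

F4 only.

F1 (17 nt, A=4 T=3 G=7 C=3): Tm = 64.9 + 41·(10 − 16.4)/17 = 49.5°C ✓; 3' end GTG has 2 G/C ✓; length 17, outside 18–23 ✗; longest run = 2 ✓ — fails.
F2 (20 nt, A=5 T=3 G=6 C=6): Tm = 64.9 + 41·(12 − 16.4)/20 = 55.9°C ✓; 3' end CTG has 2 G/C ✓; length 20 ✓; longest run = 4, exceeds 3 ✗ — fails.
F3 (20 nt, A=3 T=8 G=5 C=4): Tm = 64.9 + 41·(9 − 16.4)/20 = 49.7°C ✓; 3' end CGC has 3 G/C ✓; length 20 ✓; longest run = 4, exceeds 3 ✗ — fails.
F4 (21 nt, A=6 T=6 G=3 C=6): Tm = 64.9 + 41·(9 − 16.4)/21 = 50.5°C ✓; 3' end TAC has 1 G/C ✓; length 21 ✓; longest run = 2 ✓ — passes.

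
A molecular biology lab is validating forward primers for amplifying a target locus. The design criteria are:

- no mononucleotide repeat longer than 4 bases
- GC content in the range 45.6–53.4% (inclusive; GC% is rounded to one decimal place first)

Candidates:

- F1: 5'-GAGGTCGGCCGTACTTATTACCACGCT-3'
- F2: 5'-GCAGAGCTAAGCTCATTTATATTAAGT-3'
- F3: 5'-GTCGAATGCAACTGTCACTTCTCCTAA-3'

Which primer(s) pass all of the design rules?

F1 (27 nt, A=5 T=7 G=7 C=8): longest run = 2 ✓; GC 15/27 = 55.6%, outside 45.6–53.4% ✗ — fails.
F2 (27 nt, A=9 T=9 G=5 C=4): longest run = 3 ✓; GC 9/27 = 33.3%, outside 45.6–53.4% ✗ — fails.
F3 (27 nt, A=7 T=8 G=4 C=8): longest run = 2 ✓; GC 12/27 = 44.4%, outside 45.6–53.4% ✗ — fails.

None of the candidates satisfy all criteria.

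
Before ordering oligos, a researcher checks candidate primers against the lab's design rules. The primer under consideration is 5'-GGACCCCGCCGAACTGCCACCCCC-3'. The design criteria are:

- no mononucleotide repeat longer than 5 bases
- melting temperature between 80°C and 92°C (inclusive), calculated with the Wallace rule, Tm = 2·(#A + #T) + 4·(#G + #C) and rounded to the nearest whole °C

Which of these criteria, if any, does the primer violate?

Meets all criteria.

Base counts: A=4, T=1, G=5, C=14 (length 24).
homopolymer run: longest run = 5 ✓
Tm: Tm = 2·5 + 4·19 = 86°C ✓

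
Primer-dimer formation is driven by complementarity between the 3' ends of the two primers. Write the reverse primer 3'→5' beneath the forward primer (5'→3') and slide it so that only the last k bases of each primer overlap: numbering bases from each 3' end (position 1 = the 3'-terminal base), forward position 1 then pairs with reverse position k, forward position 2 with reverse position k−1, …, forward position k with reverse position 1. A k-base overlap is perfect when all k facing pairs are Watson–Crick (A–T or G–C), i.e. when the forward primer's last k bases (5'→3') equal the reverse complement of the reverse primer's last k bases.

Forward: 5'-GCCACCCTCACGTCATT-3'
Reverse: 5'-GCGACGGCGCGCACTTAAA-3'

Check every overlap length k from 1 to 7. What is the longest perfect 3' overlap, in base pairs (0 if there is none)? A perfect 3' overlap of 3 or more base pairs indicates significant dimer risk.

Longest perfect overlap: 2 complementary base pairs; below the dimer-risk threshold (threshold 3).

Last 7 bases (5'→3') — forward …CGTCATT, reverse …ACTTAAA.
Reverse complement of the reverse primer's last 7 bases: TTTAAGT; its first k bases are the reverse complement of the reverse primer's last k bases, so a perfect k-base overlap needs the forward primer's last k bases to equal them.
Comparing (forward last k vs required): k=1: T vs T ✓; k=2: TT vs TT ✓; k=3: ATT vs TTT ✗; k=4: CATT vs TTTA ✗; k=5: TCATT vs TTTAA ✗; k=6: GTCATT vs TTTAAG ✗; k=7: CGTCATT vs TTTAAGT ✗.
Perfect overlaps at k = 1, 2; the largest is 2.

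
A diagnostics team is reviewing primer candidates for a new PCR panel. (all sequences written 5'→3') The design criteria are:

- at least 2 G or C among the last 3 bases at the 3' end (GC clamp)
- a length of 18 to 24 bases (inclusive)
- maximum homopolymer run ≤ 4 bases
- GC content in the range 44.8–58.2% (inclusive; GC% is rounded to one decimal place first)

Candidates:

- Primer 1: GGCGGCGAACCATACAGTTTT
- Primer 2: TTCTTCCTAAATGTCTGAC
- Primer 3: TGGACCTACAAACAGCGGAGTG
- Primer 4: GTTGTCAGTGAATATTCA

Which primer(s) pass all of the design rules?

Primer 3 only.

Primer 1 (21 nt, A=5 T=5 G=6 C=5): 3' end TTT has 0 G/C, need ≥2 ✗; length 21 ✓; longest run = 4 ✓; GC 11/21 = 52.4% ✓ — fails.
Primer 2 (19 nt, A=4 T=8 G=2 C=5): 3' end GAC has 2 G/C ✓; length 19 ✓; longest run = 3 ✓; GC 7/19 = 36.8%, outside 44.8–58.2% ✗ — fails.
Primer 3 (22 nt, A=7 T=3 G=7 C=5): 3' end GTG has 2 G/C ✓; length 22 ✓; longest run = 3 ✓; GC 12/22 = 54.5% ✓ — passes.
Primer 4 (18 nt, A=5 T=7 G=4 C=2): 3' end TCA has 1 G/C, need ≥2 ✗; length 18 ✓; longest run = 2 ✓; GC 6/18 = 33.3%, outside 44.8–58.2% ✗ — fails.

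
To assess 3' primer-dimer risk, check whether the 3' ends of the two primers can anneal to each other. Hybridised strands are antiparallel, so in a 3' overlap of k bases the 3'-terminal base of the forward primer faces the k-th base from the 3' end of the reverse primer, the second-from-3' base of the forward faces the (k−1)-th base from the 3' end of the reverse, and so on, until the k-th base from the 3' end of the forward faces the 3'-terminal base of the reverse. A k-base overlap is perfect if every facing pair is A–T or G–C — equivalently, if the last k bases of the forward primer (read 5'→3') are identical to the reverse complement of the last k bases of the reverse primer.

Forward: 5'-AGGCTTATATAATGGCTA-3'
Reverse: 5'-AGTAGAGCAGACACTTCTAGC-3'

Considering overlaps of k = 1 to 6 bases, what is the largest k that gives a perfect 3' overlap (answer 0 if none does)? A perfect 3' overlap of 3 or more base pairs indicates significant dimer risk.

Last 6 bases (5'→3') — forward …TGGCTA, reverse …TCTAGC.
Reverse complement of the reverse primer's last 6 bases: GCTAGA; its first k bases are the reverse complement of the reverse primer's last k bases, so a perfect k-base overlap needs the forward primer's last k bases to equal them.
Comparing (forward last k vs required): k=1: A vs G ✗; k=2: TA vs GC ✗; k=3: CTA vs GCT ✗; k=4: GCTA vs GCTA ✓; k=5: GGCTA vs GCTAG ✗; k=6: TGGCTA vs GCTAGA ✗.
Only k = 4 is perfect, so the longest perfect 3' overlap is 4.

Longest perfect overlap: 4 complementary base pairs; significant dimer risk (threshold 3).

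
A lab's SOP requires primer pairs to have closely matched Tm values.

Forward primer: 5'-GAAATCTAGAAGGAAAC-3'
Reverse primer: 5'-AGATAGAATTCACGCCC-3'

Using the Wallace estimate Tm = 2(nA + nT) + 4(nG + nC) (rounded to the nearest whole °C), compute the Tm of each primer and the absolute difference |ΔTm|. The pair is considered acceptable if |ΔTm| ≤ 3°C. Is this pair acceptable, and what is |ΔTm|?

Forward: A=9 T=2 G=4 C=2 → Tm = 2·11 + 4·6 = 46°C.
Reverse: A=6 T=3 G=3 C=5 → Tm = 2·9 + 4·8 = 50°C.
|ΔTm| = |46 − 50| = 4°C, > 3°C.

|ΔTm| = 4°C; the pair is not acceptable.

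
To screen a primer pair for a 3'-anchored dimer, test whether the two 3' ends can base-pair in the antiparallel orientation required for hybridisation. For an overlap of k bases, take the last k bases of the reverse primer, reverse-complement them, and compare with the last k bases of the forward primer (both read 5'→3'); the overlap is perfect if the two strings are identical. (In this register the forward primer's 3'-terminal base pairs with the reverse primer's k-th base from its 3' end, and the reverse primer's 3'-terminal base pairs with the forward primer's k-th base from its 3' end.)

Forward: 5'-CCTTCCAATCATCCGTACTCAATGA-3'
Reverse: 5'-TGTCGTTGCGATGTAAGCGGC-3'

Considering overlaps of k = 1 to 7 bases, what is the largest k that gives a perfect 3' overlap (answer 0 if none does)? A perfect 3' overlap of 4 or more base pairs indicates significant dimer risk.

Last 7 bases (5'→3') — forward …TCAATGA, reverse …AAGCGGC.
Reverse complement of the reverse primer's last 7 bases: GCCGCTT; its first k bases are the reverse complement of the reverse primer's last k bases, so a perfect k-base overlap needs the forward primer's last k bases to equal them.
Comparing (forward last k vs required): k=1: A vs G ✗; k=2: GA vs GC ✗; k=3: TGA vs GCC ✗; k=4: ATGA vs GCCG ✗; k=5: AATGA vs GCCGC ✗; k=6: CAATGA vs GCCGCT ✗; k=7: TCAATGA vs GCCGCTT ✗.
No overlap length from 1 to 7 is perfect, so the longest perfect 3' overlap is 0.

Longest perfect overlap: 0 complementary base pairs; below the dimer-risk threshold (threshold 4).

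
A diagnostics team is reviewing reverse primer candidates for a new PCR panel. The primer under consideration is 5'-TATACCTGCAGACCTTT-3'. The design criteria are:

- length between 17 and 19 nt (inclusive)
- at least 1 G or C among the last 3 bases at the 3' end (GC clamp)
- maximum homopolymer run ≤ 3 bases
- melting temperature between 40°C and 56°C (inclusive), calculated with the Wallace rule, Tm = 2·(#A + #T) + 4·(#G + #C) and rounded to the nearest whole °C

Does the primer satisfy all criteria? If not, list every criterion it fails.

Fails: GC clamp.

Base counts: A=4, T=6, G=2, C=5 (length 17).
length: length 17 ✓
GC clamp: 3' end TTT has 0 G/C, need ≥1 ✗
homopolymer run: longest run = 3 ✓
Tm: Tm = 2·10 + 4·7 = 48°C ✓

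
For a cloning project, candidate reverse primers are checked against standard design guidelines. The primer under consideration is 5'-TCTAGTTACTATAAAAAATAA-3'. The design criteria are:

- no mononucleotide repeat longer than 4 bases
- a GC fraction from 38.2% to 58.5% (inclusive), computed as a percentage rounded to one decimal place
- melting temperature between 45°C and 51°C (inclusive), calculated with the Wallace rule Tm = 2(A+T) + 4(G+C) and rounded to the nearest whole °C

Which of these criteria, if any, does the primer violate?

Base counts: A=11, T=7, G=1, C=2 (length 21).
homopolymer run: longest run = 6, exceeds 4 ✗
GC content: GC 3/21 = 14.3%, outside 38.2–58.5% ✗
Tm: Tm = 2·18 + 4·3 = 48°C ✓

Fails: homopolymer run, GC content.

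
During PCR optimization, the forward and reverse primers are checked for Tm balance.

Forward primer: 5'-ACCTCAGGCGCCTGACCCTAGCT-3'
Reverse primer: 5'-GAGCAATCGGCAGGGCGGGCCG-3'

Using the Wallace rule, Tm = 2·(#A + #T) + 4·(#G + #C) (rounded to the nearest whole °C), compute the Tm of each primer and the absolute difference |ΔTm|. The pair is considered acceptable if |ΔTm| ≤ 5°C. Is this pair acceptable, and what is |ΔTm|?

Forward: A=4 T=4 G=5 C=10 → Tm = 2·8 + 4·15 = 76°C.
Reverse: A=4 T=1 G=11 C=6 → Tm = 2·5 + 4·17 = 78°C.
|ΔTm| = |76 − 78| = 2°C, ≤ 5°C.

|ΔTm| = 2°C; the pair is acceptable.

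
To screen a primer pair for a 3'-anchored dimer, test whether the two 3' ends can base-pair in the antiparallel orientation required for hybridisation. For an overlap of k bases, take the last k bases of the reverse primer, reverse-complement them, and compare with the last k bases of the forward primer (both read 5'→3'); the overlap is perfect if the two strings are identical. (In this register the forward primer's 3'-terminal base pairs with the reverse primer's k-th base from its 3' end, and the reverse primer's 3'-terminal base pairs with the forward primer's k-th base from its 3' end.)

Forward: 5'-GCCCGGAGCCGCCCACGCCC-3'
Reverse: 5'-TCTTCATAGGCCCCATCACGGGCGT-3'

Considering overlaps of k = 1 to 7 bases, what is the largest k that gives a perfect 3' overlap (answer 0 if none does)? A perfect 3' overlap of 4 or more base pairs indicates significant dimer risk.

Longest perfect overlap: 6 complementary base pairs; significant dimer risk (threshold 4).

Last 7 bases (5'→3') — forward …CACGCCC, reverse …CGGGCGT.
Reverse complement of the reverse primer's last 7 bases: ACGCCCG; its first k bases are the reverse complement of the reverse primer's last k bases, so a perfect k-base overlap needs the forward primer's last k bases to equal them.
Comparing (forward last k vs required): k=1: C vs A ✗; k=2: CC vs AC ✗; k=3: CCC vs ACG ✗; k=4: GCCC vs ACGC ✗; k=5: CGCCC vs ACGCC ✗; k=6: ACGCCC vs ACGCCC ✓; k=7: CACGCCC vs ACGCCCG ✗.
Only k = 6 is perfect, so the longest perfect 3' overlap is 6.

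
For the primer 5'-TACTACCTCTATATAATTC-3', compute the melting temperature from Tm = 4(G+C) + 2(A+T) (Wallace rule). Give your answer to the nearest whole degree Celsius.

48°C

Base counts: A=6, T=8, G=0, C=5 (length 19).
Tm = 2·(6+8) + 4·(0+5) = 2·14 + 4·5 = 28 + 20 = 48°C.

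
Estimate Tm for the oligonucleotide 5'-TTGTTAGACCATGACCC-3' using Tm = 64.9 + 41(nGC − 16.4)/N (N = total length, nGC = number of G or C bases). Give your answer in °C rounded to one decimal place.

44.6°C

Base counts: A=4, T=5, G=3, C=5; G+C = 8, N = 17.
Tm = 64.9 + 41·(8 − 16.4)/17 = 64.9 + -344.40/17 = 44.6°C.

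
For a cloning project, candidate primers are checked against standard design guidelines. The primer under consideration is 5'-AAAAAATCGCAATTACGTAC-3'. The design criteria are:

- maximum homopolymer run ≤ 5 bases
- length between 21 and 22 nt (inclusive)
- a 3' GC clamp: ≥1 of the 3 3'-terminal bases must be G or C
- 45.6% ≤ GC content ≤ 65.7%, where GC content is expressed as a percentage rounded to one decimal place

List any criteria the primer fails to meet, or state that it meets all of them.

Base counts: A=10, T=4, G=2, C=4 (length 20).
homopolymer run: longest run = 6, exceeds 5 ✗
length: length 20, outside 21–22 ✗
GC clamp: 3' end TAC has 1 G/C ✓
GC content: GC 6/20 = 30.0%, outside 45.6–65.7% ✗

Fails: homopolymer run, length, GC content.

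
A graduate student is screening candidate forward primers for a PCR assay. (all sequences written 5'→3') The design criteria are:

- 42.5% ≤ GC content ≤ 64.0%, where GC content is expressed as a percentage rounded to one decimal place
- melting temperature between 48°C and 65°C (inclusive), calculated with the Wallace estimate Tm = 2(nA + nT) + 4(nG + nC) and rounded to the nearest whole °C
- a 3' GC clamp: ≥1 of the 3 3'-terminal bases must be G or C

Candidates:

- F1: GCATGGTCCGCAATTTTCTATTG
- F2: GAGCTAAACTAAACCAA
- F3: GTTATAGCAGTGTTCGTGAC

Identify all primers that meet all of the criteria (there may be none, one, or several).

F1 (23 nt, A=4 T=9 G=5 C=5): GC 10/23 = 43.5% ✓; Tm = 2·13 + 4·10 = 66°C, outside 48–65°C ✗; 3' end TTG has 1 G/C ✓ — fails.
F2 (17 nt, A=9 T=2 G=2 C=4): GC 6/17 = 35.3%, outside 42.5–64.0% ✗; Tm = 2·11 + 4·6 = 46°C, outside 48–65°C ✗; 3' end CAA has 1 G/C ✓ — fails.
F3 (20 nt, A=4 T=7 G=6 C=3): GC 9/20 = 45.0% ✓; Tm = 2·11 + 4·9 = 58°C ✓; 3' end GAC has 2 G/C ✓ — passes.

F3 only.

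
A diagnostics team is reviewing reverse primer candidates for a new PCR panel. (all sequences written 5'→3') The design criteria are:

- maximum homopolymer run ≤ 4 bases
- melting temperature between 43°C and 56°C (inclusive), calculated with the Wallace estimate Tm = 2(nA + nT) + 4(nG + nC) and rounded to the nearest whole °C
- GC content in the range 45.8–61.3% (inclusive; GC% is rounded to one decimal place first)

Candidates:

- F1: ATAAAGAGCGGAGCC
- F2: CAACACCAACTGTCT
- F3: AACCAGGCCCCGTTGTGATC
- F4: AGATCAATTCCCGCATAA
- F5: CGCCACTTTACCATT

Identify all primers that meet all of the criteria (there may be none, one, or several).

F1, F2 and F5.

F1 (15 nt, A=6 T=1 G=5 C=3): longest run = 3 ✓; Tm = 2·7 + 4·8 = 46°C ✓; GC 8/15 = 53.3% ✓ — passes.
F2 (15 nt, A=5 T=3 G=1 C=6): longest run = 2 ✓; Tm = 2·8 + 4·7 = 44°C ✓; GC 7/15 = 46.7% ✓ — passes.
F3 (20 nt, A=4 T=4 G=5 C=7): longest run = 4 ✓; Tm = 2·8 + 4·12 = 64°C, outside 43–56°C ✗; GC 12/20 = 60.0% ✓ — fails.
F4 (18 nt, A=7 T=4 G=2 C=5): longest run = 3 ✓; Tm = 2·11 + 4·7 = 50°C ✓; GC 7/18 = 38.9%, outside 45.8–61.3% ✗ — fails.
F5 (15 nt, A=3 T=5 G=1 C=6): longest run = 3 ✓; Tm = 2·8 + 4·7 = 44°C ✓; GC 7/15 = 46.7% ✓ — passes.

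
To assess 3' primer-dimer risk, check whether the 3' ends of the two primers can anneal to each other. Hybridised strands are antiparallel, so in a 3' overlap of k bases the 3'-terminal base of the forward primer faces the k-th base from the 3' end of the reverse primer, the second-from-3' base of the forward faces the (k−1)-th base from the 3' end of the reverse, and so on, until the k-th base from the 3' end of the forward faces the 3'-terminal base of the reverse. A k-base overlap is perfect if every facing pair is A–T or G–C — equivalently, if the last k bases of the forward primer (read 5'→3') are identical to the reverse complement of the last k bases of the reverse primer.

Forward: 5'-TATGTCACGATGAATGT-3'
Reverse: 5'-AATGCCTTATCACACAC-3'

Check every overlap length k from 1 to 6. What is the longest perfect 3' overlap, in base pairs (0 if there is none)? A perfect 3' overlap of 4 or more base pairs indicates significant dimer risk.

Last 6 bases (5'→3') — forward …GAATGT, reverse …ACACAC.
Reverse complement of the reverse primer's last 6 bases: GTGTGT; its first k bases are the reverse complement of the reverse primer's last k bases, so a perfect k-base overlap needs the forward primer's last k bases to equal them.
Comparing (forward last k vs required): k=1: T vs G ✗; k=2: GT vs GT ✓; k=3: TGT vs GTG ✗; k=4: ATGT vs GTGT ✗; k=5: AATGT vs GTGTG ✗; k=6: GAATGT vs GTGTGT ✗.
Only k = 2 is perfect, so the longest perfect 3' overlap is 2.

Longest perfect overlap: 2 complementary base pairs; below the dimer-risk threshold (threshold 4).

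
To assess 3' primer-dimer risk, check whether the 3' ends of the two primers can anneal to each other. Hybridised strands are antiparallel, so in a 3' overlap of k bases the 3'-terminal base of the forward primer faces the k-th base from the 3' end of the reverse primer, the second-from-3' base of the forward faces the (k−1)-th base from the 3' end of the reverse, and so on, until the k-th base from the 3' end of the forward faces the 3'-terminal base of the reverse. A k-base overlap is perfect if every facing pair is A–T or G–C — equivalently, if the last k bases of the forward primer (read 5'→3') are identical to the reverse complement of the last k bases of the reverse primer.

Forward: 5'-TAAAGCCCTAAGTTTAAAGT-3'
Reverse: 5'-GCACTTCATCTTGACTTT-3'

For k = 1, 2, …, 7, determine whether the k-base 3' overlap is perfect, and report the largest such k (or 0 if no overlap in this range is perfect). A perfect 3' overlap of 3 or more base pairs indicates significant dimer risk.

Last 7 bases (5'→3') — forward …TTAAAGT, reverse …TGACTTT.
Reverse complement of the reverse primer's last 7 bases: AAAGTCA; its first k bases are the reverse complement of the reverse primer's last k bases, so a perfect k-base overlap needs the forward primer's last k bases to equal them.
Comparing (forward last k vs required): k=1: T vs A ✗; k=2: GT vs AA ✗; k=3: AGT vs AAA ✗; k=4: AAGT vs AAAG ✗; k=5: AAAGT vs AAAGT ✓; k=6: TAAAGT vs AAAGTC ✗; k=7: TTAAAGT vs AAAGTCA ✗.
Only k = 5 is perfect, so the longest perfect 3' overlap is 5.

Longest perfect overlap: 5 complementary base pairs; significant dimer risk (threshold 3).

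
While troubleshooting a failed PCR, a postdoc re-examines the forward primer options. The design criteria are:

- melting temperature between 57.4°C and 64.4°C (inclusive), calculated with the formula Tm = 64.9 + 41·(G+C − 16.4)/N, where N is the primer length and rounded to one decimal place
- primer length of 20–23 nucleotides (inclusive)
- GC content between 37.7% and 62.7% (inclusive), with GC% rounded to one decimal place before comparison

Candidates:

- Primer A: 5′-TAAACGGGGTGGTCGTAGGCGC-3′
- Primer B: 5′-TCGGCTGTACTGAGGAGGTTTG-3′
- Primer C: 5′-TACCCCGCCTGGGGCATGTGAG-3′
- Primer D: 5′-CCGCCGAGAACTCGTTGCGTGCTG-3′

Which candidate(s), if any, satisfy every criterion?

None of the candidates satisfy all criteria.

Primer A (22 nt, A=4 T=4 G=10 C=4): Tm = 64.9 + 41·(14 − 16.4)/22 = 60.4°C ✓; length 22 ✓; GC 14/22 = 63.6%, outside 37.7–62.7% ✗ — fails.
Primer B (22 nt, A=3 T=7 G=9 C=3): Tm = 64.9 + 41·(12 − 16.4)/22 = 56.7°C, outside 57.4–64.4°C ✗; length 22 ✓; GC 12/22 = 54.5% ✓ — fails.
Primer C (22 nt, A=3 T=4 G=8 C=7): Tm = 64.9 + 41·(15 − 16.4)/22 = 62.3°C ✓; length 22 ✓; GC 15/22 = 68.2%, outside 37.7–62.7% ✗ — fails.
Primer D (24 nt, A=3 T=5 G=8 C=8): Tm = 64.9 + 41·(16 − 16.4)/24 = 64.2°C ✓; length 24, outside 20–23 ✗; GC 16/24 = 66.7%, outside 37.7–62.7% ✗ — fails.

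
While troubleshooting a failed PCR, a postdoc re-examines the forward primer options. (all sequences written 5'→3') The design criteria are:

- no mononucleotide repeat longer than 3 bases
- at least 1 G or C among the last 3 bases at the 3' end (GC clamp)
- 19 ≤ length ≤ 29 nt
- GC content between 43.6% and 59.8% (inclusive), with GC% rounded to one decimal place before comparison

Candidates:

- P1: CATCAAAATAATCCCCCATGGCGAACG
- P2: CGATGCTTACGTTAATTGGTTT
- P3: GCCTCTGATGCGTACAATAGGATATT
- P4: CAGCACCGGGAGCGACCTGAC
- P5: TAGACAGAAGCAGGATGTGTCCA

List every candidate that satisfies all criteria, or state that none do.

P1 (27 nt, A=10 T=4 G=4 C=9): longest run = 5, exceeds 3 ✗; 3' end ACG has 2 G/C ✓; length 27 ✓; GC 13/27 = 48.1% ✓ — fails.
P2 (22 nt, A=4 T=10 G=5 C=3): longest run = 3 ✓; 3' end TTT has 0 G/C, need ≥1 ✗; length 22 ✓; GC 8/22 = 36.4%, outside 43.6–59.8% ✗ — fails.
P3 (26 nt, A=7 T=8 G=6 C=5): longest run = 2 ✓; 3' end ATT has 0 G/C, need ≥1 ✗; length 26 ✓; GC 11/26 = 42.3%, outside 43.6–59.8% ✗ — fails.
P4 (21 nt, A=5 T=1 G=7 C=8): longest run = 3 ✓; 3' end GAC has 2 G/C ✓; length 21 ✓; GC 15/21 = 71.4%, outside 43.6–59.8% ✗ — fails.
P5 (23 nt, A=8 T=4 G=7 C=4): longest run = 2 ✓; 3' end CCA has 2 G/C ✓; length 23 ✓; GC 11/23 = 47.8% ✓ — passes.

P5 only.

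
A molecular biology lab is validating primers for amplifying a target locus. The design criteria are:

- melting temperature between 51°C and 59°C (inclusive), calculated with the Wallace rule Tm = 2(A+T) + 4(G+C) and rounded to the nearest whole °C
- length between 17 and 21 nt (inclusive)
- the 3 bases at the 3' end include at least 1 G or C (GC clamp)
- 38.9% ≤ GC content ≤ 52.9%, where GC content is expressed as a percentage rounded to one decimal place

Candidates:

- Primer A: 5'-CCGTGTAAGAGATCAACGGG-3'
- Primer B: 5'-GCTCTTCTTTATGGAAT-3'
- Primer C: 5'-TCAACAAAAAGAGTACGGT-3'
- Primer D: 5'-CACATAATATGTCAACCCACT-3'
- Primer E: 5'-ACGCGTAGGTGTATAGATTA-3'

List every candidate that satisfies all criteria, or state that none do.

Primer A (20 nt, A=6 T=3 G=7 C=4): Tm = 2·9 + 4·11 = 62°C, outside 51–59°C ✗; length 20 ✓; 3' end GGG has 3 G/C ✓; GC 11/20 = 55.0%, outside 38.9–52.9% ✗ — fails.
Primer B (17 nt, A=3 T=8 G=3 C=3): Tm = 2·11 + 4·6 = 46°C, outside 51–59°C ✗; length 17 ✓; 3' end AAT has 0 G/C, need ≥1 ✗; GC 6/17 = 35.3%, outside 38.9–52.9% ✗ — fails.
Primer C (19 nt, A=9 T=3 G=4 C=3): Tm = 2·12 + 4·7 = 52°C ✓; length 19 ✓; 3' end GGT has 2 G/C ✓; GC 7/19 = 36.8%, outside 38.9–52.9% ✗ — fails.
Primer D (21 nt, A=8 T=5 G=1 C=7): Tm = 2·13 + 4·8 = 58°C ✓; length 21 ✓; 3' end ACT has 1 G/C ✓; GC 8/21 = 38.1%, outside 38.9–52.9% ✗ — fails.
Primer E (20 nt, A=6 T=6 G=6 C=2): Tm = 2·12 + 4·8 = 56°C ✓; length 20 ✓; 3' end TTA has 0 G/C, need ≥1 ✗; GC 8/20 = 40.0% ✓ — fails.

None of the candidates satisfy all criteria.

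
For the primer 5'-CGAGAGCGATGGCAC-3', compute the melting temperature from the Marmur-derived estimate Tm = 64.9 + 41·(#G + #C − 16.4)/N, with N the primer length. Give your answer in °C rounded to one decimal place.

47.4°C

Base counts: A=4, T=1, G=6, C=4; G+C = 10, N = 15.
Tm = 64.9 + 41·(10 − 16.4)/15 = 64.9 + -262.40/15 = 47.4°C.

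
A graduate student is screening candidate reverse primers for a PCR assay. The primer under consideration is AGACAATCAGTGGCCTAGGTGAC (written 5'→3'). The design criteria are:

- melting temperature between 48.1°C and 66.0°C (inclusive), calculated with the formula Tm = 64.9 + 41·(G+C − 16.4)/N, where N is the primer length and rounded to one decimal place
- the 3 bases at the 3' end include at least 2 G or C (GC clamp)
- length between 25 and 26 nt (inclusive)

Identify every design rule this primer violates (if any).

Base counts: A=7, T=4, G=7, C=5 (length 23).
Tm: Tm = 64.9 + 41·(12 − 16.4)/23 = 57.1°C ✓
GC clamp: 3' end GAC has 2 G/C ✓
length: length 23, outside 25–26 ✗

Fails: length.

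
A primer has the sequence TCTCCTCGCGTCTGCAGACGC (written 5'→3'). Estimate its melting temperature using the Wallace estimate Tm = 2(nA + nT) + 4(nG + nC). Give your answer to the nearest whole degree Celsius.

70°C

Base counts: A=2, T=5, G=5, C=9 (length 21).
Tm = 2·(2+5) + 4·(5+9) = 2·7 + 4·14 = 14 + 56 = 70°C.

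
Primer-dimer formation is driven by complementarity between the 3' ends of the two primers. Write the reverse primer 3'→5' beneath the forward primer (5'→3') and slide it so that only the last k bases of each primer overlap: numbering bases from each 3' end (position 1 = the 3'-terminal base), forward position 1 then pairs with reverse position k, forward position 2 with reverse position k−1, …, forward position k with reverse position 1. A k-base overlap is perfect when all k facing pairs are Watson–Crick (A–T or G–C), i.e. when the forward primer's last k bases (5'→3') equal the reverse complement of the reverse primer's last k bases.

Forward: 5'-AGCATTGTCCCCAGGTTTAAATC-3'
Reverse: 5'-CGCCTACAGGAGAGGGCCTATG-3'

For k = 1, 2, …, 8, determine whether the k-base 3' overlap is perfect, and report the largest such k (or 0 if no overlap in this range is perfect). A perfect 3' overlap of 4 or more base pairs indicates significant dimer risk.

Last 8 bases (5'→3') — forward …TTTAAATC, reverse …GGCCTATG.
Reverse complement of the reverse primer's last 8 bases: CATAGGCC; its first k bases are the reverse complement of the reverse primer's last k bases, so a perfect k-base overlap needs the forward primer's last k bases to equal them.
Comparing (forward last k vs required): k=1: C vs C ✓; k=2: TC vs CA ✗; k=3: ATC vs CAT ✗; k=4: AATC vs CATA ✗; k=5: AAATC vs CATAG ✗; k=6: TAAATC vs CATAGG ✗; k=7: TTAAATC vs CATAGGC ✗; k=8: TTTAAATC vs CATAGGCC ✗.
Only k = 1 is perfect, so the longest perfect 3' overlap is 1.

Longest perfect overlap: 1 complementary base pair; below the dimer-risk threshold (threshold 4).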